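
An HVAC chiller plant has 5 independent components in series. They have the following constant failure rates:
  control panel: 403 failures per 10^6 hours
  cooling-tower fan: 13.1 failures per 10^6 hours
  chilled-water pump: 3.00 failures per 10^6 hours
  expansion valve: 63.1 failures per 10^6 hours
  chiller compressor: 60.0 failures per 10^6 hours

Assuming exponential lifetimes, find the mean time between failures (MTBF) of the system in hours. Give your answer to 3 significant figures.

Series of exponential components: λ_sys = Σ λ_i
λ_sys = 0.000403 + 0.0000131 + 0.00000300 + 0.0000631 + 0.0000600 = 5.4220e-04 /h
MTBF = 1 / λ_sys = 1840 h

1840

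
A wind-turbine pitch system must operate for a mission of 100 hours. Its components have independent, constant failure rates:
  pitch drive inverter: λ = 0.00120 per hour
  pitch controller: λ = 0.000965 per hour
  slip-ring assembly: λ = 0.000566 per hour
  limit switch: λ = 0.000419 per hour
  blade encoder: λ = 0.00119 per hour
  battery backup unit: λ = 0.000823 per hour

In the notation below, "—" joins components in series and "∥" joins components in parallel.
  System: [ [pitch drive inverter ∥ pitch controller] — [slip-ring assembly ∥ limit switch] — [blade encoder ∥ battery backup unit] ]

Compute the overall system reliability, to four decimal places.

R(pitch drive inverter) = exp(−0.00120 × 100) = 0.886920
R(pitch controller) = exp(−0.000965 × 100) = 0.908010
R(slip-ring assembly) = exp(−0.000566 × 100) = 0.944972
R(limit switch) = exp(−0.000419 × 100) = 0.958966
R(blade encoder) = exp(−0.00119 × 100) = 0.887808
R(battery backup unit) = exp(−0.000823 × 100) = 0.920996
Parallel (pitch drive inverter and pitch controller): 1 − (1 − 0.886920)(1 − 0.908010) = 0.989598
Parallel (slip-ring assembly and limit switch): 1 − (1 − 0.944972)(1 − 0.958966) = 0.997742
Parallel (blade encoder and battery backup unit): 1 − (1 − 0.887808)(1 − 0.920996) = 0.991136
Series ([0.989598], [0.997742], and [0.991136]): 0.989598 × 0.997742 × 0.991136 = 0.9786

0.9786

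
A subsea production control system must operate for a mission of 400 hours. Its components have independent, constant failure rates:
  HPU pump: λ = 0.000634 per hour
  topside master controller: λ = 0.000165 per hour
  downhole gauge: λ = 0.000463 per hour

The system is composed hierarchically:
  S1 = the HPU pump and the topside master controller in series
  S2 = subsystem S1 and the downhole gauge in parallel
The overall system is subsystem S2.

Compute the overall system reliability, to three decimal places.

R(HPU pump) = exp(−0.000634 × 400) = 0.77600
R(topside master controller) = exp(−0.000165 × 400) = 0.93613
R(downhole gauge) = exp(−0.000463 × 400) = 0.83094
Series (HPU pump and topside master controller): 0.77600 × 0.93613 = 0.72644
Parallel ([0.72644] and downhole gauge): 1 − (1 − 0.72644)(1 − 0.83094) = 0.954

0.954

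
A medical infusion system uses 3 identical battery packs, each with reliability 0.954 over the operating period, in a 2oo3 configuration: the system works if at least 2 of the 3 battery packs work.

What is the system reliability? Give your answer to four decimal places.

R = Σ_{i=2}^{3} C(3,i) p^i (1−p)^{3−i} with p = 0.954
C(3,2)·0.954^2·0.046^1 = 0.125596
C(3,3)·0.954^3·0.046^0 = 0.868251
Sum = 0.9938

0.9938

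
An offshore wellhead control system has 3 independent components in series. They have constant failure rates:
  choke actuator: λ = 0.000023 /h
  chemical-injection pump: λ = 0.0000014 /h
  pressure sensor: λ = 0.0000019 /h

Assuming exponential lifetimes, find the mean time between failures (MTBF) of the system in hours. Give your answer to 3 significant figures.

Series of exponential components: λ_sys = Σ λ_i
λ_sys = 0.000023 + 0.0000014 + 0.0000019 = 2.6300e-05 /h
MTBF = 1 / λ_sys = 38000 h

38000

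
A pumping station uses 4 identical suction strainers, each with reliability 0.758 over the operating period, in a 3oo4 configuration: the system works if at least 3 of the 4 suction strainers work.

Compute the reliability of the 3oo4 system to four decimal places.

R = Σ_{i=3}^{4} C(4,i) p^i (1−p)^{4−i} with p = 0.758
C(4,3)·0.758^3·0.242^1 = 0.421583
C(4,4)·0.758^4·0.242^0 = 0.330124
Sum = 0.7517

0.7517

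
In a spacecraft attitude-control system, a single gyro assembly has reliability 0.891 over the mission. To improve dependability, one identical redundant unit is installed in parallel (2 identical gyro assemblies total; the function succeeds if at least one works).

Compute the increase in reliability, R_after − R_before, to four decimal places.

R_before = 0.891
R_after = 1 − (1 − 0.891)^2 = 0.9881
ΔR = 0.9881 − 0.891 = 0.0971

0.0971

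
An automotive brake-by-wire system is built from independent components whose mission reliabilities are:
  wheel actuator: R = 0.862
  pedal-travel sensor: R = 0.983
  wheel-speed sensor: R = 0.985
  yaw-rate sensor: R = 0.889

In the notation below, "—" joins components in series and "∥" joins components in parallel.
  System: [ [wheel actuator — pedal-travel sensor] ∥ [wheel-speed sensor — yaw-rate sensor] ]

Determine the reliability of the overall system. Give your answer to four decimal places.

Series (wheel actuator and pedal-travel sensor): 0.862000 × 0.983000 = 0.847346
Series (wheel-speed sensor and yaw-rate sensor): 0.985000 × 0.889000 = 0.875665
Parallel ([0.847346] and [0.875665]): 1 − (1 − 0.847346)(1 − 0.875665) = 0.9810

0.9810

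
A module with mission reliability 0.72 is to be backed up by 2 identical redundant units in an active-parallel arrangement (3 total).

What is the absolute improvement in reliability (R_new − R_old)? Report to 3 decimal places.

R_before = 0.72
R_after = 1 − (1 − 0.72)^3 = 0.978
ΔR = 0.978 − 0.72 = 0.258

0.258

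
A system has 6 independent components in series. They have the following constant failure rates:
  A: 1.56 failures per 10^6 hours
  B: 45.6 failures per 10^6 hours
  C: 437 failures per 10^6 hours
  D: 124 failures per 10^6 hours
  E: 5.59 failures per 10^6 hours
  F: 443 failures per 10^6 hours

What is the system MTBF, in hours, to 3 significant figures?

Series of exponential components: λ_sys = Σ λ_i
λ_sys = 0.00000156 + 0.0000456 + 0.000437 + 0.000124 + 0.00000559 + 0.000443 = 1.0567e-03 /h
MTBF = 1 / λ_sys = 946 h

946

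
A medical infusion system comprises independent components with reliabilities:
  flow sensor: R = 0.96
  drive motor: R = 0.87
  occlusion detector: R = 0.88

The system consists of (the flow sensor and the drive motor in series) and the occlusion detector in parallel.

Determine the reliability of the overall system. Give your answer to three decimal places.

Series (flow sensor and drive motor): 0.96000 × 0.87000 = 0.83520
Parallel ([0.83520] and occlusion detector): 1 − (1 − 0.83520)(1 − 0.88000) = 0.980

0.980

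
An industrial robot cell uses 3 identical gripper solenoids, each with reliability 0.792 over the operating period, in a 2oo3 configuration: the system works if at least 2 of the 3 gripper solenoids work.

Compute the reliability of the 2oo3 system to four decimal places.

R = Σ_{i=2}^{3} C(3,i) p^i (1−p)^{3−i} with p = 0.792
C(3,2)·0.792^2·0.208^1 = 0.391413
C(3,3)·0.792^3·0.208^0 = 0.496793
Sum = 0.8882

0.8882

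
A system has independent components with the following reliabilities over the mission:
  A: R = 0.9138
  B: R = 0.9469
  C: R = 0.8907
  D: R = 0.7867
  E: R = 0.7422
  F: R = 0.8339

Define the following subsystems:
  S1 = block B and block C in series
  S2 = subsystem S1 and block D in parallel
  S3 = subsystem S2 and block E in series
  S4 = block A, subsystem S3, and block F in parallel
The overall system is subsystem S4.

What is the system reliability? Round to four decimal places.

0.9960

Series (B and C): 0.946900 × 0.890700 = 0.843404
Parallel ([0.843404] and D): 1 − (1 − 0.843404)(1 − 0.786700) = 0.966598
Series ([0.966598] and E): 0.966598 × 0.742200 = 0.717409
Parallel (A, [0.717409], and F): 1 − (1 − 0.913800)(1 − 0.717409)(1 − 0.833900) = 0.9960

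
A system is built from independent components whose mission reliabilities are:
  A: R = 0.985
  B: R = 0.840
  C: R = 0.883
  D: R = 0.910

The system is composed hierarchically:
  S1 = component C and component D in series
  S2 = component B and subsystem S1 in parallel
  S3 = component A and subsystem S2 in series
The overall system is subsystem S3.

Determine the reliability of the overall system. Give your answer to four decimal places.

Series (C and D): 0.883000 × 0.910000 = 0.803530
Parallel (B and [0.803530]): 1 − (1 − 0.840000)(1 − 0.803530) = 0.968565
Series (A and [0.968565]): 0.985000 × 0.968565 = 0.9540

0.9540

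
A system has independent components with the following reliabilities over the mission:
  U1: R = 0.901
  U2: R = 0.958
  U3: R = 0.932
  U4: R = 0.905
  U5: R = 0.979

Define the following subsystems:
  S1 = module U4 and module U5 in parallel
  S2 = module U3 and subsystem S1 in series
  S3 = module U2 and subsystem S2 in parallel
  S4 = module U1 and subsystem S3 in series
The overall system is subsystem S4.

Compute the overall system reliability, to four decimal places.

0.8984

Parallel (U4 and U5): 1 − (1 − 0.905000)(1 − 0.979000) = 0.998005
Series (U3 and [0.998005]): 0.932000 × 0.998005 = 0.930141
Parallel (U2 and [0.930141]): 1 − (1 − 0.958000)(1 − 0.930141) = 0.997066
Series (U1 and [0.997066]): 0.901000 × 0.997066 = 0.8984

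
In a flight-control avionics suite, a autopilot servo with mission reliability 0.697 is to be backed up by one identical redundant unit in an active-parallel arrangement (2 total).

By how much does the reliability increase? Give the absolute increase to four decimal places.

R_before = 0.697
R_after = 1 − (1 − 0.697)^2 = 0.9082
ΔR = 0.9082 − 0.697 = 0.2112

0.2112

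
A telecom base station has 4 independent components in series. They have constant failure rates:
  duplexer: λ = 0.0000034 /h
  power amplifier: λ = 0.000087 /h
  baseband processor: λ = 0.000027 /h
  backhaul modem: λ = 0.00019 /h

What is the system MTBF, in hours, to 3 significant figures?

3250

Series of exponential components: λ_sys = Σ λ_i
λ_sys = 0.0000034 + 0.000087 + 0.000027 + 0.00019 = 3.0740e-04 /h
MTBF = 1 / λ_sys = 3250 h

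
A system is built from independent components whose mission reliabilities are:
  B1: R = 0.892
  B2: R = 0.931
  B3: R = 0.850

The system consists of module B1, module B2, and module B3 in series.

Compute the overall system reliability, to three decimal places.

Series (B1, B2, and B3): 0.89200 × 0.93100 × 0.85000 = 0.706

0.706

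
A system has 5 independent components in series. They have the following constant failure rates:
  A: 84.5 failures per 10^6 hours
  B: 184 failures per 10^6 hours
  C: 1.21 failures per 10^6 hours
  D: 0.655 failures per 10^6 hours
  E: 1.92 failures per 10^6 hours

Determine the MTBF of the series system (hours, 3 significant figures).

Series of exponential components: λ_sys = Σ λ_i
λ_sys = 0.0000845 + 0.000184 + 0.00000121 + 0.000000655 + 0.00000192 = 2.7228e-04 /h
MTBF = 1 / λ_sys = 3670 h

3670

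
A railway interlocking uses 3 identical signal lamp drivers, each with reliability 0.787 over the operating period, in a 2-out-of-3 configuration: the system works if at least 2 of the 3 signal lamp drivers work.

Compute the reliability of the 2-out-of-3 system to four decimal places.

0.8832

R = Σ_{i=2}^{3} C(3,i) p^i (1−p)^{3−i} with p = 0.787
C(3,2)·0.787^2·0.213^1 = 0.395777
C(3,3)·0.787^3·0.213^0 = 0.487443
Sum = 0.8832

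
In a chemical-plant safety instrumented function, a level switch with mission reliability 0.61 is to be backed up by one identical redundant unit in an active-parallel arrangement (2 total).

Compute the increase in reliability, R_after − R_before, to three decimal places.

0.238

R_before = 0.61
R_after = 1 − (1 − 0.61)^2 = 0.848
ΔR = 0.848 − 0.61 = 0.238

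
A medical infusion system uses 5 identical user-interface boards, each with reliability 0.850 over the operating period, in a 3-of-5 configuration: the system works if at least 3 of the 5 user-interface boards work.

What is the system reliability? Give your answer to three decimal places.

0.973

R = Σ_{i=3}^{5} C(5,i) p^i (1−p)^{5−i} with p = 0.850
C(5,3)·0.850^3·0.150^2 = 0.13818
C(5,4)·0.850^4·0.150^1 = 0.39150
C(5,5)·0.850^5·0.150^0 = 0.44371
Sum = 0.973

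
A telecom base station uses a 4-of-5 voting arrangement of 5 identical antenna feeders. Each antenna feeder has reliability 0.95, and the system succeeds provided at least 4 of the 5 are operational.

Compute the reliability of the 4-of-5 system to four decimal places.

R = Σ_{i=4}^{5} C(5,i) p^i (1−p)^{5−i} with p = 0.95
C(5,4)·0.95^4·0.05^1 = 0.203627
C(5,5)·0.95^5·0.05^0 = 0.773781
Sum = 0.9774

0.9774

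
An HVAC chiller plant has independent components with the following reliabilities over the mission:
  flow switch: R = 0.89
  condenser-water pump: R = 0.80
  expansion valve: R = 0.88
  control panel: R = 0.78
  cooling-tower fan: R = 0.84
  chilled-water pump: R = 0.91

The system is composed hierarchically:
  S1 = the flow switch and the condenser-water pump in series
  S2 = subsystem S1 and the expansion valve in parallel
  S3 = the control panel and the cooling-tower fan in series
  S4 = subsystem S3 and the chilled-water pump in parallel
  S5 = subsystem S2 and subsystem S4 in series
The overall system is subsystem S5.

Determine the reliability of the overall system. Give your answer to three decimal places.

Series (flow switch and condenser-water pump): 0.89000 × 0.80000 = 0.71200
Parallel ([0.71200] and expansion valve): 1 − (1 − 0.71200)(1 − 0.88000) = 0.96544
Series (control panel and cooling-tower fan): 0.78000 × 0.84000 = 0.65520
Parallel ([0.65520] and chilled-water pump): 1 − (1 − 0.65520)(1 − 0.91000) = 0.96897
Series ([0.96544] and [0.96897]): 0.96544 × 0.96897 = 0.935

0.935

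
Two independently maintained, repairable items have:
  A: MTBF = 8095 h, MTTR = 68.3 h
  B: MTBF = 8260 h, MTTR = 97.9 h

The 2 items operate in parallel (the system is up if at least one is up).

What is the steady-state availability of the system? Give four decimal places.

0.9999

A(A) = MTBF/(MTBF+MTTR) = 8095/(8095+68.3) = 0.991633
A(B) = MTBF/(MTBF+MTTR) = 8260/(8260+97.9) = 0.988287
Parallel availability: 1 − (1 − 0.991633)(1 − 0.988287) = 0.9999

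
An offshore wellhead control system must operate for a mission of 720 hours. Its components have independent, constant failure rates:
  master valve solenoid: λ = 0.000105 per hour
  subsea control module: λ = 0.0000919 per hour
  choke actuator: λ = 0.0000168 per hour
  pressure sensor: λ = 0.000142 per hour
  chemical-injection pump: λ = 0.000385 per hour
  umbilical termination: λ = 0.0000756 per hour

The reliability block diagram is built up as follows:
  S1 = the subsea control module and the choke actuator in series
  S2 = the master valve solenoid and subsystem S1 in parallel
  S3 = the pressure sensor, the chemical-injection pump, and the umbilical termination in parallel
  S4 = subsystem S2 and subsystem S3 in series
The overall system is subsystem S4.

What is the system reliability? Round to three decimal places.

0.993

R(master valve solenoid) = exp(−0.000105 × 720) = 0.92719
R(subsea control module) = exp(−0.0000919 × 720) = 0.93597
R(choke actuator) = exp(−0.0000168 × 720) = 0.98798
R(pressure sensor) = exp(−0.000142 × 720) = 0.90281
R(chemical-injection pump) = exp(−0.000385 × 720) = 0.75790
R(umbilical termination) = exp(−0.0000756 × 720) = 0.94702
Series (subsea control module and choke actuator): 0.93597 × 0.98798 = 0.92472
Parallel (master valve solenoid and [0.92472]): 1 − (1 − 0.92719)(1 − 0.92472) = 0.99452
Parallel (pressure sensor, chemical-injection pump, and umbilical termination): 1 − (1 − 0.90281)(1 − 0.75790)(1 − 0.94702) = 0.99875
Series ([0.99452] and [0.99875]): 0.99452 × 0.99875 = 0.993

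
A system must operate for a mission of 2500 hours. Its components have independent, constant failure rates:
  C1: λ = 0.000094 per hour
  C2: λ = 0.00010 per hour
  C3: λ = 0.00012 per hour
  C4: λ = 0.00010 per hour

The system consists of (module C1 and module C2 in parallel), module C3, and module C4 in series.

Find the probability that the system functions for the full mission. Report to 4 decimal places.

R(C1) = exp(−0.000094 × 2500) = 0.790571
R(C2) = exp(−0.00010 × 2500) = 0.778801
R(C3) = exp(−0.00012 × 2500) = 0.740818
R(C4) = exp(−0.00010 × 2500) = 0.778801
Parallel (C1 and C2): 1 − (1 − 0.790571)(1 − 0.778801) = 0.953675
Series ([0.953675], C3, and C4): 0.953675 × 0.740818 × 0.778801 = 0.5502

0.5502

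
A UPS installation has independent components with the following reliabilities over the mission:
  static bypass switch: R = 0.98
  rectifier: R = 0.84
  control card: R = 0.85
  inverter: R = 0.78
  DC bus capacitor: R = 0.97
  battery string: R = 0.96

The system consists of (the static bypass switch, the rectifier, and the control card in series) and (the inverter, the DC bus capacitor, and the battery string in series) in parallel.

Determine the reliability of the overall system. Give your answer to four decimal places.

0.9178

Series (static bypass switch, rectifier, and control card): 0.980000 × 0.840000 × 0.850000 = 0.699720
Series (inverter, DC bus capacitor, and battery string): 0.780000 × 0.970000 × 0.960000 = 0.726336
Parallel ([0.699720] and [0.726336]): 1 − (1 − 0.699720)(1 − 0.726336) = 0.9178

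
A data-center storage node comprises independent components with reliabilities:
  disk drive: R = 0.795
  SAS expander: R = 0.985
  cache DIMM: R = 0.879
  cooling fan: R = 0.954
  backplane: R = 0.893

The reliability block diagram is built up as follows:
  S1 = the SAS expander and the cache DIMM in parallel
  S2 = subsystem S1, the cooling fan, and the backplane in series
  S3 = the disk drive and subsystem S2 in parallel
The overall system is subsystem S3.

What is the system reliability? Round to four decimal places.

0.9693

Parallel (SAS expander and cache DIMM): 1 − (1 − 0.985000)(1 − 0.879000) = 0.998185
Series ([0.998185], cooling fan, and backplane): 0.998185 × 0.954000 × 0.893000 = 0.850376
Parallel (disk drive and [0.850376]): 1 − (1 − 0.795000)(1 − 0.850376) = 0.9693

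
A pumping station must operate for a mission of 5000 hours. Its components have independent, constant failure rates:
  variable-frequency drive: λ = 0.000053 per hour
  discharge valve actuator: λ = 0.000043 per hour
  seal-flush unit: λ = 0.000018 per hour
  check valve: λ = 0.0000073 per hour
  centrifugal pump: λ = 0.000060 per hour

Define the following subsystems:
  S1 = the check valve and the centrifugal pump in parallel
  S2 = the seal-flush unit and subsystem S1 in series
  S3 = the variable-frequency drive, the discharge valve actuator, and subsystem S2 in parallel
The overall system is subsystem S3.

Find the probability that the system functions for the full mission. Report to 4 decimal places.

0.9957

R(variable-frequency drive) = exp(−0.000053 × 5000) = 0.767206
R(discharge valve actuator) = exp(−0.000043 × 5000) = 0.806541
R(seal-flush unit) = exp(−0.000018 × 5000) = 0.913931
R(check valve) = exp(−0.0000073 × 5000) = 0.964158
R(centrifugal pump) = exp(−0.000060 × 5000) = 0.740818
Parallel (check valve and centrifugal pump): 1 − (1 − 0.964158)(1 − 0.740818) = 0.990710
Series (seal-flush unit and [0.990710]): 0.913931 × 0.990710 = 0.905441
Parallel (variable-frequency drive, discharge valve actuator, and [0.905441]): 1 − (1 − 0.767206)(1 − 0.806541)(1 − 0.905441) = 0.9957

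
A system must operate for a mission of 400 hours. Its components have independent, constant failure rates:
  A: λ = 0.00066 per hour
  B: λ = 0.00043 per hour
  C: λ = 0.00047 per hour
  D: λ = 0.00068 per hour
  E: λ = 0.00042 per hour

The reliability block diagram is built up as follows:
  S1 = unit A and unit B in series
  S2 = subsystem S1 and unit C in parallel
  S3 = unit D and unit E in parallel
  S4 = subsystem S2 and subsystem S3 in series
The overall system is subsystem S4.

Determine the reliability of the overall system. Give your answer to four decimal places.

0.9048

R(A) = exp(−0.00066 × 400) = 0.767974
R(B) = exp(−0.00043 × 400) = 0.841979
R(C) = exp(−0.00047 × 400) = 0.828615
R(D) = exp(−0.00068 × 400) = 0.761854
R(E) = exp(−0.00042 × 400) = 0.845354
Series (A and B): 0.767974 × 0.841979 = 0.646618
Parallel ([0.646618] and C): 1 − (1 − 0.646618)(1 − 0.828615) = 0.939436
Parallel (D and E): 1 − (1 − 0.761854)(1 − 0.845354) = 0.963172
Series ([0.939436] and [0.963172]): 0.939436 × 0.963172 = 0.9048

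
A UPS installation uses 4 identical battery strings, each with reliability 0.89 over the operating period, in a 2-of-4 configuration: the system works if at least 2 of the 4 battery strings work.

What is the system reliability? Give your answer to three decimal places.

0.995

R = Σ_{i=2}^{4} C(4,i) p^i (1−p)^{4−i} with p = 0.89
C(4,2)·0.89^2·0.11^2 = 0.05751
C(4,3)·0.89^3·0.11^1 = 0.31019
C(4,4)·0.89^4·0.11^0 = 0.62742
Sum = 0.995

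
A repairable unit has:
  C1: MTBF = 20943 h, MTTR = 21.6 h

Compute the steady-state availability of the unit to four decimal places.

0.9990

A(C1) = MTBF/(MTBF+MTTR) = 20943/(20943+21.6) = 0.9990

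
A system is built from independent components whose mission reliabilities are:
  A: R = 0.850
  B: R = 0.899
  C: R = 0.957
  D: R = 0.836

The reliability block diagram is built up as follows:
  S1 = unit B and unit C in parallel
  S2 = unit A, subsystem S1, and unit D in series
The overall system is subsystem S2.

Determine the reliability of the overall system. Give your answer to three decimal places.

0.708

Parallel (B and C): 1 − (1 − 0.89900)(1 − 0.95700) = 0.99566
Series (A, [0.99566], and D): 0.85000 × 0.99566 × 0.83600 = 0.708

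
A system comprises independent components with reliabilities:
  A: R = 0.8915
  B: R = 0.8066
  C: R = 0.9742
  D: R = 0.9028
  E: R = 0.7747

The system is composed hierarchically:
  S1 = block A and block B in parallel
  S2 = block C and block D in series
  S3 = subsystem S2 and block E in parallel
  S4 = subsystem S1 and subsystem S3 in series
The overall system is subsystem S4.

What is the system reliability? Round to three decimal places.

0.952

Parallel (A and B): 1 − (1 − 0.89150)(1 − 0.80660) = 0.97902
Series (C and D): 0.97420 × 0.90280 = 0.87951
Parallel ([0.87951] and E): 1 − (1 − 0.87951)(1 − 0.77470) = 0.97285
Series ([0.97902] and [0.97285]): 0.97902 × 0.97285 = 0.952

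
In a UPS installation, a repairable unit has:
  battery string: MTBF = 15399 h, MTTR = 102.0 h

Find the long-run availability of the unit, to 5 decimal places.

A(battery string) = MTBF/(MTBF+MTTR) = 15399/(15399+102.0) = 0.99342

0.99342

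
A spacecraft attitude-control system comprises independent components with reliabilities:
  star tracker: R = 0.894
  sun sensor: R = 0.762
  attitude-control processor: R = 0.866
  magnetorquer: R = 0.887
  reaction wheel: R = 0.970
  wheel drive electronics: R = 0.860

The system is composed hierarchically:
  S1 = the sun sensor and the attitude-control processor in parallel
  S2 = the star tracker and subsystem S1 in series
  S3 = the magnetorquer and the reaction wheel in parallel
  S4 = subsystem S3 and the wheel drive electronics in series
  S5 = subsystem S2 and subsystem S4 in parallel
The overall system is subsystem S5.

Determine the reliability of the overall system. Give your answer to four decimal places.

Parallel (sun sensor and attitude-control processor): 1 − (1 − 0.762000)(1 − 0.866000) = 0.968108
Series (star tracker and [0.968108]): 0.894000 × 0.968108 = 0.865489
Parallel (magnetorquer and reaction wheel): 1 − (1 − 0.887000)(1 − 0.970000) = 0.996610
Series ([0.996610] and wheel drive electronics): 0.996610 × 0.860000 = 0.857085
Parallel ([0.865489] and [0.857085]): 1 − (1 − 0.865489)(1 − 0.857085) = 0.9808

0.9808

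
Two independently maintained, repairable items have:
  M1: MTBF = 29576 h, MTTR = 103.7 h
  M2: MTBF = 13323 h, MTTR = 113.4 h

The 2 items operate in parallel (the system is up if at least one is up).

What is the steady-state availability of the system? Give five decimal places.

0.99997

A(M1) = MTBF/(MTBF+MTTR) = 29576/(29576+103.7) = 0.996506
A(M2) = MTBF/(MTBF+MTTR) = 13323/(13323+113.4) = 0.991560
Parallel availability: 1 − (1 − 0.996506)(1 − 0.991560) = 0.99997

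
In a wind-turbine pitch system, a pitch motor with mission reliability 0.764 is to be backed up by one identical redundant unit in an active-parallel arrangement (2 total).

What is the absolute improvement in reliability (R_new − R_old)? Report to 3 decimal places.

0.180

R_before = 0.764
R_after = 1 − (1 − 0.764)^2 = 0.944
ΔR = 0.944 − 0.764 = 0.180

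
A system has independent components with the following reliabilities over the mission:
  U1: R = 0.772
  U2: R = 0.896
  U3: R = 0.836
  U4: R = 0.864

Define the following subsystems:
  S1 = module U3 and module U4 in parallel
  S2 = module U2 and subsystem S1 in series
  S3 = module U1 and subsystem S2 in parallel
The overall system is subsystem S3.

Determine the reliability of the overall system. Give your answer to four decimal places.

0.9717

Parallel (U3 and U4): 1 − (1 − 0.836000)(1 − 0.864000) = 0.977696
Series (U2 and [0.977696]): 0.896000 × 0.977696 = 0.876016
Parallel (U1 and [0.876016]): 1 − (1 − 0.772000)(1 − 0.876016) = 0.9717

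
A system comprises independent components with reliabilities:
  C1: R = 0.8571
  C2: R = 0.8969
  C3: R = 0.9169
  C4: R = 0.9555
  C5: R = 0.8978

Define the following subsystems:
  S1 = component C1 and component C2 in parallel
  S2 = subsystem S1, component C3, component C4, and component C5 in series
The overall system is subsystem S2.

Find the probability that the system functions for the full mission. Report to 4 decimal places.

Parallel (C1 and C2): 1 − (1 − 0.857100)(1 − 0.896900) = 0.985267
Series ([0.985267], C3, C4, and C5): 0.985267 × 0.916900 × 0.955500 × 0.897800 = 0.7750

0.7750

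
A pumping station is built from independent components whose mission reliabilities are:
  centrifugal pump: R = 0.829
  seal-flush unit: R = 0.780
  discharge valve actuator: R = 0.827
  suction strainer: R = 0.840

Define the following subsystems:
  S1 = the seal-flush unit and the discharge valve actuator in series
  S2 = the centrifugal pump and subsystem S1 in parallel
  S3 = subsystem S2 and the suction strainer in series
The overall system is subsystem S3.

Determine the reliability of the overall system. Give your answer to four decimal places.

Series (seal-flush unit and discharge valve actuator): 0.780000 × 0.827000 = 0.645060
Parallel (centrifugal pump and [0.645060]): 1 − (1 − 0.829000)(1 − 0.645060) = 0.939305
Series ([0.939305] and suction strainer): 0.939305 × 0.840000 = 0.7890

0.7890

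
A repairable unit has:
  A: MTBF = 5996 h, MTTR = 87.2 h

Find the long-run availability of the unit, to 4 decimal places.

A(A) = MTBF/(MTBF+MTTR) = 5996/(5996+87.2) = 0.9857

0.9857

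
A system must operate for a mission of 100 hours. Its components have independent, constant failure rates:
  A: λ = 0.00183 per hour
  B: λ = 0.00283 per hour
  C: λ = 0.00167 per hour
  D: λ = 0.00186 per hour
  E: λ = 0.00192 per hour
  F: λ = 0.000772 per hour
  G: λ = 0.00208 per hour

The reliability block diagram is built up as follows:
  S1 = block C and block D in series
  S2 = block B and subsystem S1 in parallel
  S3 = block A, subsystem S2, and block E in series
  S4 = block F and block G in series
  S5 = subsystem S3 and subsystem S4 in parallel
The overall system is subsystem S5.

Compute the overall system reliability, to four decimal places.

R(A) = exp(−0.00183 × 100) = 0.832768
R(B) = exp(−0.00283 × 100) = 0.753520
R(C) = exp(−0.00167 × 100) = 0.846200
R(D) = exp(−0.00186 × 100) = 0.830274
R(E) = exp(−0.00192 × 100) = 0.825307
R(F) = exp(−0.000772 × 100) = 0.925705
R(G) = exp(−0.00208 × 100) = 0.812207
Series (C and D): 0.846200 × 0.830274 = 0.702578
Parallel (B and [0.702578]): 1 − (1 − 0.753520)(1 − 0.702578) = 0.926691
Series (A, [0.926691], and E): 0.832768 × 0.926691 × 0.825307 = 0.636905
Series (F and G): 0.925705 × 0.812207 = 0.751864
Parallel ([0.636905] and [0.751864]): 1 − (1 − 0.636905)(1 − 0.751864) = 0.9099

0.9099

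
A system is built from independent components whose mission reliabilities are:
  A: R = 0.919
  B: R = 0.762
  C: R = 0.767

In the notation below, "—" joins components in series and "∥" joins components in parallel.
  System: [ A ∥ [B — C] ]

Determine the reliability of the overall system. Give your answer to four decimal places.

0.9663

Series (B and C): 0.762000 × 0.767000 = 0.584454
Parallel (A and [0.584454]): 1 − (1 − 0.919000)(1 − 0.584454) = 0.9663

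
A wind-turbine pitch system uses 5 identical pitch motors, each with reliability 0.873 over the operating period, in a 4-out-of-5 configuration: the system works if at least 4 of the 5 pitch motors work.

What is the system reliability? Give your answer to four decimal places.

0.8759

R = Σ_{i=4}^{5} C(5,i) p^i (1−p)^{5−i} with p = 0.873
C(5,4)·0.873^4·0.127^1 = 0.368834
C(5,5)·0.873^5·0.127^0 = 0.507074
Sum = 0.8759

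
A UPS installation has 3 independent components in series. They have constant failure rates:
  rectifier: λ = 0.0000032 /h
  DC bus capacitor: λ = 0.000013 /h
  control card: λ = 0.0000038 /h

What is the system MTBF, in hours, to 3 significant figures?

50000

Series of exponential components: λ_sys = Σ λ_i
λ_sys = 0.0000032 + 0.000013 + 0.0000038 = 2.0000e-05 /h
MTBF = 1 / λ_sys = 50000 h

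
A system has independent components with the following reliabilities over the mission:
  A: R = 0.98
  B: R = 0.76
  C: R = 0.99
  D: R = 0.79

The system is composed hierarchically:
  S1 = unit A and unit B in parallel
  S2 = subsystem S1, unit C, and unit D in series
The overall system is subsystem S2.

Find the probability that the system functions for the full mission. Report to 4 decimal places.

Parallel (A and B): 1 − (1 − 0.980000)(1 − 0.760000) = 0.995200
Series ([0.995200], C, and D): 0.995200 × 0.990000 × 0.790000 = 0.7783

0.7783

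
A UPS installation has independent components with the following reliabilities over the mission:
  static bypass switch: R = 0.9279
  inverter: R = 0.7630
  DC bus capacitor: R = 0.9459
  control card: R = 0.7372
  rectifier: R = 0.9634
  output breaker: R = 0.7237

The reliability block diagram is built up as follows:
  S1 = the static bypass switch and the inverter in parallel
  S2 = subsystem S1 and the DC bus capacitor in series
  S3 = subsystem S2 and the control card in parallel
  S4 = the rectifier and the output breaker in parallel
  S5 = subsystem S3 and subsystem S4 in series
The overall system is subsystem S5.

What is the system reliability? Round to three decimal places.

0.972

Parallel (static bypass switch and inverter): 1 − (1 − 0.92790)(1 − 0.76300) = 0.98291
Series ([0.98291] and DC bus capacitor): 0.98291 × 0.94590 = 0.92973
Parallel ([0.92973] and control card): 1 − (1 − 0.92973)(1 − 0.73720) = 0.98153
Parallel (rectifier and output breaker): 1 − (1 − 0.96340)(1 − 0.72370) = 0.98989
Series ([0.98153] and [0.98989]): 0.98153 × 0.98989 = 0.972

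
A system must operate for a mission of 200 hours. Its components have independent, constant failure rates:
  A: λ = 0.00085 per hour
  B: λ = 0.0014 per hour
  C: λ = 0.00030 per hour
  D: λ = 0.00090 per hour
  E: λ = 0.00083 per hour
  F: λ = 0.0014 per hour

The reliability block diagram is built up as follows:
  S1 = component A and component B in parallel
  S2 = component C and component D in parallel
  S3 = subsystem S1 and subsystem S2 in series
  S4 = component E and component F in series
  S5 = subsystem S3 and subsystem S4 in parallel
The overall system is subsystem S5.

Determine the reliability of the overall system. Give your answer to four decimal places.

R(A) = exp(−0.00085 × 200) = 0.843665
R(B) = exp(−0.0014 × 200) = 0.755784
R(C) = exp(−0.00030 × 200) = 0.941765
R(D) = exp(−0.00090 × 200) = 0.835270
R(E) = exp(−0.00083 × 200) = 0.847046
R(F) = exp(−0.0014 × 200) = 0.755784
Parallel (A and B): 1 − (1 − 0.843665)(1 − 0.755784) = 0.961820
Parallel (C and D): 1 − (1 − 0.941765)(1 − 0.835270) = 0.990407
Series ([0.961820] and [0.990407]): 0.961820 × 0.990407 = 0.952593
Series (E and F): 0.847046 × 0.755784 = 0.640184
Parallel ([0.952593] and [0.640184]): 1 − (1 − 0.952593)(1 − 0.640184) = 0.9829

0.9829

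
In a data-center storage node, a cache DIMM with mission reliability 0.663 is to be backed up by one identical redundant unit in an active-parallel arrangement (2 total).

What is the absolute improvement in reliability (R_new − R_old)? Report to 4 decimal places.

0.2234

R_before = 0.663
R_after = 1 − (1 − 0.663)^2 = 0.8864
ΔR = 0.8864 − 0.663 = 0.2234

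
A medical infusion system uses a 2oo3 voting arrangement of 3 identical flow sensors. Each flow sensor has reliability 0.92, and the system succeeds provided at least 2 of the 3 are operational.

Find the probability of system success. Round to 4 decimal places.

R = Σ_{i=2}^{3} C(3,i) p^i (1−p)^{3−i} with p = 0.92
C(3,2)·0.92^2·0.08^1 = 0.203136
C(3,3)·0.92^3·0.08^0 = 0.778688
Sum = 0.9818

0.9818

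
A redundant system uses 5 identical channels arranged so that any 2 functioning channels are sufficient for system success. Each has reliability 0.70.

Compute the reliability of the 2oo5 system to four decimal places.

R = Σ_{i=2}^{5} C(5,i) p^i (1−p)^{5−i} with p = 0.70
C(5,2)·0.70^2·0.30^3 = 0.132300
C(5,3)·0.70^3·0.30^2 = 0.308700
C(5,4)·0.70^4·0.30^1 = 0.360150
C(5,5)·0.70^5·0.30^0 = 0.168070
Sum = 0.9692

0.9692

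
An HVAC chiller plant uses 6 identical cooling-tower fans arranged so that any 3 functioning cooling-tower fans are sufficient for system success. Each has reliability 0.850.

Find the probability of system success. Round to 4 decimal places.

R = Σ_{i=3}^{6} C(6,i) p^i (1−p)^{6−i} with p = 0.850
C(6,3)·0.850^3·0.150^3 = 0.041453
C(6,4)·0.850^4·0.150^2 = 0.176177
C(6,5)·0.850^5·0.150^1 = 0.399335
C(6,6)·0.850^6·0.150^0 = 0.377150
Sum = 0.9941

0.9941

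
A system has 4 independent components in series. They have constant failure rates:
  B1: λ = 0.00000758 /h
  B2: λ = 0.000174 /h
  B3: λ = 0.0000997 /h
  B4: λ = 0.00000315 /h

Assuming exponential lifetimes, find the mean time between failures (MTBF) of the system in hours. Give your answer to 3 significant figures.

Series of exponential components: λ_sys = Σ λ_i
λ_sys = 0.00000758 + 0.000174 + 0.0000997 + 0.00000315 = 2.8443e-04 /h
MTBF = 1 / λ_sys = 3520 h

3520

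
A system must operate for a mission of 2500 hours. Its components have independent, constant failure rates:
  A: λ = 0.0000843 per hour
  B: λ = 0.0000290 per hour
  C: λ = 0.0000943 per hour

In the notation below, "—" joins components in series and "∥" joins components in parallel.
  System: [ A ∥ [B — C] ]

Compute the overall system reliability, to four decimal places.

R(A) = exp(−0.0000843 × 2500) = 0.809977
R(B) = exp(−0.0000290 × 2500) = 0.930066
R(C) = exp(−0.0000943 × 2500) = 0.789978
Series (B and C): 0.930066 × 0.789978 = 0.734732
Parallel (A and [0.734732]): 1 − (1 − 0.809977)(1 − 0.734732) = 0.9496

0.9496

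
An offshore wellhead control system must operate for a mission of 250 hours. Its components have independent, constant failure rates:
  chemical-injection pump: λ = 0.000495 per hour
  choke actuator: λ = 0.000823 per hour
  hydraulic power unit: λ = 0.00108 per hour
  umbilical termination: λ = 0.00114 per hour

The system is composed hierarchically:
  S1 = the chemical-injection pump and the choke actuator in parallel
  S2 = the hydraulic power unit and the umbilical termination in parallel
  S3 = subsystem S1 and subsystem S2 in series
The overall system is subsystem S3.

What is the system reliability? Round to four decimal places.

R(chemical-injection pump) = exp(−0.000495 × 250) = 0.883601
R(choke actuator) = exp(−0.000823 × 250) = 0.814037
R(hydraulic power unit) = exp(−0.00108 × 250) = 0.763379
R(umbilical termination) = exp(−0.00114 × 250) = 0.752014
Parallel (chemical-injection pump and choke actuator): 1 − (1 − 0.883601)(1 − 0.814037) = 0.978354
Parallel (hydraulic power unit and umbilical termination): 1 − (1 − 0.763379)(1 − 0.752014) = 0.941321
Series ([0.978354] and [0.941321]): 0.978354 × 0.941321 = 0.9209

0.9209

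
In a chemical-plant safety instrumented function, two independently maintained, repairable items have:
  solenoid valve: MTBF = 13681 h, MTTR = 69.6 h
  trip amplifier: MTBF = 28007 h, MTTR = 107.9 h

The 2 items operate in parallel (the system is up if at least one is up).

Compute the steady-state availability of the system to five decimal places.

A(solenoid valve) = MTBF/(MTBF+MTTR) = 13681/(13681+69.6) = 0.994938
A(trip amplifier) = MTBF/(MTBF+MTTR) = 28007/(28007+107.9) = 0.996162
Parallel availability: 1 − (1 − 0.994938)(1 − 0.996162) = 0.99998

0.99998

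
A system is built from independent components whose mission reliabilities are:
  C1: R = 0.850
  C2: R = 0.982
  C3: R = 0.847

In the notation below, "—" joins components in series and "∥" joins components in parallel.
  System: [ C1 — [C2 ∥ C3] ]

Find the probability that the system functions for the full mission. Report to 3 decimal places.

0.848

Parallel (C2 and C3): 1 − (1 − 0.98200)(1 − 0.84700) = 0.99725
Series (C1 and [0.99725]): 0.85000 × 0.99725 = 0.848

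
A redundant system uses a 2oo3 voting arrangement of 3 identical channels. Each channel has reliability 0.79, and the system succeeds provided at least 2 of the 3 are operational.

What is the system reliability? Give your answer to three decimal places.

R = Σ_{i=2}^{3} C(3,i) p^i (1−p)^{3−i} with p = 0.79
C(3,2)·0.79^2·0.21^1 = 0.39318
C(3,3)·0.79^3·0.21^0 = 0.49304
Sum = 0.886

0.886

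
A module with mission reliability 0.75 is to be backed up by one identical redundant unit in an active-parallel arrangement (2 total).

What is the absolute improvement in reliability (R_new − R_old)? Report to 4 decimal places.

0.1875

R_before = 0.75
R_after = 1 − (1 − 0.75)^2 = 0.9375
ΔR = 0.9375 − 0.75 = 0.1875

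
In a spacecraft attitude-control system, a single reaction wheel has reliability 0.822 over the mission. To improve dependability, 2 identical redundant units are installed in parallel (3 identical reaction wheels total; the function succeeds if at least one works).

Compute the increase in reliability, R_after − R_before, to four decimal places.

R_before = 0.822
R_after = 1 − (1 − 0.822)^3 = 0.9944
ΔR = 0.9944 − 0.822 = 0.1724

0.1724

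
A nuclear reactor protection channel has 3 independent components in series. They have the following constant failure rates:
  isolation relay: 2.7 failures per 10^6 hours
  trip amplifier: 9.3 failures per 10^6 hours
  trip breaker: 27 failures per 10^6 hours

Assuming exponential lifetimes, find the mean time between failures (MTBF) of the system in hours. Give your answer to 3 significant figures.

25600

Series of exponential components: λ_sys = Σ λ_i
λ_sys = 0.0000027 + 0.0000093 + 0.000027 = 3.9000e-05 /h
MTBF = 1 / λ_sys = 25600 h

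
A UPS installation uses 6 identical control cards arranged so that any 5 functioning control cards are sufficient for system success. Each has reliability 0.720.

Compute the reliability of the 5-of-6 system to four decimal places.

0.4644

R = Σ_{i=5}^{6} C(6,i) p^i (1−p)^{6−i} with p = 0.720
C(6,5)·0.720^5·0.280^1 = 0.325066
C(6,6)·0.720^6·0.280^0 = 0.139314
Sum = 0.4644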